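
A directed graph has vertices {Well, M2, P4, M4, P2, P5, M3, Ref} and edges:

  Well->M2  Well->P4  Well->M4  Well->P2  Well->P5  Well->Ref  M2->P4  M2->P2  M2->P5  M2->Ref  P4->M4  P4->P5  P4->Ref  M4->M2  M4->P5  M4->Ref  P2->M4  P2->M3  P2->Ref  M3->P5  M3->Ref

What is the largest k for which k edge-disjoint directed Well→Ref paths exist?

Assign every edge capacity 1; by Menger, the answer equals the max flow.
Path Well→Ref (+1); total 1.
Path Well→M2→Ref (+1); total 2.
Path Well→P4→Ref (+1); total 3.
Path Well→M4→Ref (+1); total 4.
Path Well→P2→Ref (+1); total 5.
No residual Well→Ref path; max flow = 5.
Certifying cut of size 5: {Well→M2, Well→M4, Well→P2, Well→P4, Well→Ref}.

5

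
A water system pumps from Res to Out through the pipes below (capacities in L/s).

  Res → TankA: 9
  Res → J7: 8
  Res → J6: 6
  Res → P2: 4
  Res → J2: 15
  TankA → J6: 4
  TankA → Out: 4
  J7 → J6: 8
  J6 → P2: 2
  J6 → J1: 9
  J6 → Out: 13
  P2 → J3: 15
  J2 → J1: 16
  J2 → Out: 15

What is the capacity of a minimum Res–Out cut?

Augment Res→TankA→Out: bottleneck 4, flow now 4.
Augment Res→J6→Out: bottleneck 6, flow now 10.
Augment Res→J2→Out: bottleneck 15, flow now 25.
Augment Res→TankA→J6→Out: bottleneck 4, flow now 29.
Augment Res→J7→J6→Out: bottleneck 3, flow now 32.
No augmenting path remains; maximum flow = 32.
By max-flow min-cut, the minimum cut capacity equals the max flow.
In the residual graph, reachable from Res: {Res, TankA, J7, J6, P2, J3, J1}.
Min-cut edges: Res→J2 (15), TankA→Out (4), J6→Out (13); capacity 15 + 4 + 13 = 32.

32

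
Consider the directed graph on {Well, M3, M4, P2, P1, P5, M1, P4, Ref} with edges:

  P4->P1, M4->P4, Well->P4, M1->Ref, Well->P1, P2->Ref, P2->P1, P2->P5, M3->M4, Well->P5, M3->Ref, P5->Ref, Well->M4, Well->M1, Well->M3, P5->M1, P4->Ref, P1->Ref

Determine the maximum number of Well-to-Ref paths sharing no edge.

Assign every edge capacity 1; by Menger, the answer equals the max flow.
Path Well→M3→Ref (+1); total 1.
Path Well→P1→Ref (+1); total 2.
Path Well→P5→Ref (+1); total 3.
Path Well→M1→Ref (+1); total 4.
Path Well→P4→Ref (+1); total 5.
No residual Well→Ref path; max flow = 5.
Certifying cut of size 5: {P1→Ref, P4→Ref, Well→M1, Well→M3, Well→P5}.

5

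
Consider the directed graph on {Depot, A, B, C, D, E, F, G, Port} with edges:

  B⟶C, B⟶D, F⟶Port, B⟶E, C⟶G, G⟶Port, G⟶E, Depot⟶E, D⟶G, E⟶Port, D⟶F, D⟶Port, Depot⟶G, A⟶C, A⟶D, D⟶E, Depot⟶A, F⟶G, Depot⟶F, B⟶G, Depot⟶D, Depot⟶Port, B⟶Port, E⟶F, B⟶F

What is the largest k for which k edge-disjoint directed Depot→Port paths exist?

Assign every edge capacity 1; by Menger, the answer equals the max flow.
Path Depot→Port (+1); total 1.
Path Depot→D→Port (+1); total 2.
Path Depot→E→Port (+1); total 3.
Path Depot→F→Port (+1); total 4.
Path Depot→G→Port (+1); total 5.
No residual Depot→Port path; max flow = 5.
Certifying cut of size 5: {D→Port, Depot→Port, E→Port, F→Port, G→Port}.

5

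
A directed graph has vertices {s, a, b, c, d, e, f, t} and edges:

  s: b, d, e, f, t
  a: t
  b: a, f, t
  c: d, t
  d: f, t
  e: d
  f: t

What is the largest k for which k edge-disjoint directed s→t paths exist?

4

Assign every edge capacity 1; by Menger, the answer equals the max flow.
Path s→t (+1); total 1.
Path s→b→t (+1); total 2.
Path s→d→t (+1); total 3.
Path s→f→t (+1); total 4.
No residual s→t path; max flow = 4.
Certifying cut of size 4: {d→t, f→t, s→b, s→t}.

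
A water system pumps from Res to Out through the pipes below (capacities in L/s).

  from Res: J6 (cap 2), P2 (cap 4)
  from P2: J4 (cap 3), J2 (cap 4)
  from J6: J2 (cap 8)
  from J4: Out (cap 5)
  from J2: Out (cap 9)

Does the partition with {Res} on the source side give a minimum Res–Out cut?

Yes — it is a minimum cut (capacity 6).

Given cut capacity: 4 + 2 = 6.
Augment Res→P2→J4→Out: bottleneck 3, flow now 3.
Augment Res→P2→J2→Out: bottleneck 1, flow now 4.
Augment Res→J6→J2→Out: bottleneck 2, flow now 6.
No augmenting path remains; maximum flow = 6.
Cut capacity 6 equals the max flow, so it is a minimum cut.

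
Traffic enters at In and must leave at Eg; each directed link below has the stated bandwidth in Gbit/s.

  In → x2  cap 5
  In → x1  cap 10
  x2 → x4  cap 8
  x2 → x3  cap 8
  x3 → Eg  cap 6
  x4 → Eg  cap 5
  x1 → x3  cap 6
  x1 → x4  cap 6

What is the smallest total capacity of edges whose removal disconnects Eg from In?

Augment In→x1→x3→Eg: bottleneck 6, flow now 6.
Augment In→x1→x4→Eg: bottleneck 4, flow now 10.
Augment In→x2→x4→Eg: bottleneck 1, flow now 11.
No augmenting path remains; maximum flow = 11.
By max-flow min-cut, the minimum cut capacity equals the max flow.
In the residual graph, reachable from In: {In, x1, x2, x3, x4}.
Min-cut edges: x3→Eg (6), x4→Eg (5); capacity 6 + 5 = 11.

11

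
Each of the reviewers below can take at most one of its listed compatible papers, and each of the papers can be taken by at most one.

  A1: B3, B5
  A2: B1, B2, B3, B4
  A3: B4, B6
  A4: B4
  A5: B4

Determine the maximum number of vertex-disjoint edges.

4

Unit-capacity flow: source→left, listed edges, right→sink; max matching = max flow.
Augmenting path A1→B3 (+1); matched 1.
Augmenting path A2→B1 (+1); matched 2.
Augmenting path A3→B4 (+1); matched 3.
Augmenting path A4→B4→A3→B6 (+1); matched 4.
No augmenting path remains; maximum matching = 4.
König certificate: {A1, A2, A3, B4} is a vertex cover of size 4 (every listed pair touches it), so no matching can be larger.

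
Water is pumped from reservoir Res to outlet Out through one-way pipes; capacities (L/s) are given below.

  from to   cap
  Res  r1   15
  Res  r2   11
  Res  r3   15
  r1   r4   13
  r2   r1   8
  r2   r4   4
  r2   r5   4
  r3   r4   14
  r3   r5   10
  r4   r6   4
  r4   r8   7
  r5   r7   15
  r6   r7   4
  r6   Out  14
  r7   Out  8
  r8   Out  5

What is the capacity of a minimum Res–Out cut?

Augment Res→r1→r4→r6→Out: bottleneck 4, flow now 4.
Augment Res→r1→r4→r8→Out: bottleneck 5, flow now 9.
Augment Res→r2→r5→r7→Out: bottleneck 4, flow now 13.
Augment Res→r3→r5→r7→Out: bottleneck 4, flow now 17.
No augmenting path remains; maximum flow = 17.
By max-flow min-cut, the minimum cut capacity equals the max flow.
In the residual graph, reachable from Res: {Res, r1, r2, r3, r4, r5, r7, r8}.
Min-cut edges: r4→r6 (4), r7→Out (8), r8→Out (5); capacity 4 + 8 + 5 = 17.

17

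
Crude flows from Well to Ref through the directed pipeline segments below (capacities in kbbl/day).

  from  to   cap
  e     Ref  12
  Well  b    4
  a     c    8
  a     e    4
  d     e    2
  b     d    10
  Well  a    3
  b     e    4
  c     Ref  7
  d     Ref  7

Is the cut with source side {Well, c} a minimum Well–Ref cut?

No — its capacity is 14, but the minimum cut has capacity 7.

Given cut capacity: 3 + 4 + 7 = 14.
Augment Well→a→c→Ref: bottleneck 3, flow now 3.
Augment Well→b→d→Ref: bottleneck 4, flow now 7.
No augmenting path remains; maximum flow = 7.
In the residual graph, reachable from Well: {Well}.
Min-cut edges: Well→a (3), Well→b (4); capacity 3 + 4 = 7.
Cut capacity 14 exceeds the max flow 7, so it is not minimum.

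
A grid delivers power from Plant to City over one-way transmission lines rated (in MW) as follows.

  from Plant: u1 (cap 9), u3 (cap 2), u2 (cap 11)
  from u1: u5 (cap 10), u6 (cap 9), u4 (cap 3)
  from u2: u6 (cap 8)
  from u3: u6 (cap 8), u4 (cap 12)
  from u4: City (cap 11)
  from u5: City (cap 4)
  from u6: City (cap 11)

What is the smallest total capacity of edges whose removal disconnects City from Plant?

19

Augment Plant→u1→u4→City: bottleneck 3, flow now 3.
Augment Plant→u1→u5→City: bottleneck 4, flow now 7.
Augment Plant→u1→u6→City: bottleneck 2, flow now 9.
Augment Plant→u2→u6→City: bottleneck 8, flow now 17.
Augment Plant→u3→u4→City: bottleneck 2, flow now 19.
No augmenting path remains; maximum flow = 19.
By max-flow min-cut, the minimum cut capacity equals the max flow.
In the residual graph, reachable from Plant: {Plant, u2}.
Min-cut edges: Plant→u1 (9), Plant→u3 (2), u2→u6 (8); capacity 9 + 2 + 8 = 19.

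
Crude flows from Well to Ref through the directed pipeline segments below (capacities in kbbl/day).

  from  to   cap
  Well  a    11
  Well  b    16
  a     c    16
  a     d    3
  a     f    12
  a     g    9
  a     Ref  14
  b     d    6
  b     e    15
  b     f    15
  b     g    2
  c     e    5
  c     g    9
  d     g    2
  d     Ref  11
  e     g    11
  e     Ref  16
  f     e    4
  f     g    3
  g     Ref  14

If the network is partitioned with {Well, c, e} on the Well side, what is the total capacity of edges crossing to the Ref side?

63

Edges leaving {Well, c, e}: Well→a (11), Well→b (16), c→g (9), e→g (11), e→Ref (16).
Cut capacity = 11 + 16 + 9 + 11 + 16 = 63.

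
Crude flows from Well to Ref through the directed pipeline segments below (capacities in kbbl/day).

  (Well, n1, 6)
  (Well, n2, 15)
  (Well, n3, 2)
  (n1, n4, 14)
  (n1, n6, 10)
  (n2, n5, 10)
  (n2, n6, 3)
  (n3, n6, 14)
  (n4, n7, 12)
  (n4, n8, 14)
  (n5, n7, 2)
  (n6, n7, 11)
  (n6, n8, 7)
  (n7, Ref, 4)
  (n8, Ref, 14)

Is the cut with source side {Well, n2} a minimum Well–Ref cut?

Given cut capacity: 6 + 2 + 10 + 3 = 21.
Augment Well→n1→n4→n7→Ref: bottleneck 4, flow now 4.
Augment Well→n1→n4→n8→Ref: bottleneck 2, flow now 6.
Augment Well→n2→n6→n8→Ref: bottleneck 3, flow now 9.
Augment Well→n3→n6→n8→Ref: bottleneck 2, flow now 11.
Augment Well→n2→n5→n7→n4→n8→Ref: bottleneck 2, flow now 13. (uses reverse residual edge)
No augmenting path remains; maximum flow = 13.
In the residual graph, reachable from Well: {Well, n2, n5}.
Min-cut edges: Well→n1 (6), Well→n3 (2), n2→n6 (3), n5→n7 (2); capacity 6 + 2 + 3 + 2 = 13.
Cut capacity 21 exceeds the max flow 13, so it is not minimum.

No — its capacity is 21, but the minimum cut has capacity 13.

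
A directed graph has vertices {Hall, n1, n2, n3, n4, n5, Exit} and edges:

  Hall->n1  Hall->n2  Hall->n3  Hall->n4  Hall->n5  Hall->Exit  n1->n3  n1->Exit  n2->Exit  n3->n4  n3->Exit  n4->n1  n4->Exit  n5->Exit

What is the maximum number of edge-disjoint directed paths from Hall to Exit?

6

Assign every edge capacity 1; by Menger, the answer equals the max flow.
Path Hall→Exit (+1); total 1.
Path Hall→n1→Exit (+1); total 2.
Path Hall→n2→Exit (+1); total 3.
Path Hall→n3→Exit (+1); total 4.
Path Hall→n4→Exit (+1); total 5.
Path Hall→n5→Exit (+1); total 6.
No residual Hall→Exit path; max flow = 6.
Certifying cut of size 6: {Hall→Exit, Hall→n1, Hall→n2, Hall→n3, Hall→n4, Hall→n5}.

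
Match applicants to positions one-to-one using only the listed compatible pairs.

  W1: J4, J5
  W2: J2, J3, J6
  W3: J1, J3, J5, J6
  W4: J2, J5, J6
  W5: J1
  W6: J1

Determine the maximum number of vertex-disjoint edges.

5

Unit-capacity flow: source→left, listed edges, right→sink; max matching = max flow.
Augmenting path W1→J4 (+1); matched 1.
Augmenting path W2→J2 (+1); matched 2.
Augmenting path W3→J1 (+1); matched 3.
Augmenting path W4→J5 (+1); matched 4.
Augmenting path W5→J1→W3→J3 (+1); matched 5.
No augmenting path remains; maximum matching = 5.
König certificate: {W1, W2, W3, W4, J1} is a vertex cover of size 5 (every listed pair touches it), so no matching can be larger.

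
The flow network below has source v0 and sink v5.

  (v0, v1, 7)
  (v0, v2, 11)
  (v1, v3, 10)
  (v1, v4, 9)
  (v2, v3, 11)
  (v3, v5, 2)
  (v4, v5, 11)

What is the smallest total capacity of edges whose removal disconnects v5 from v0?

Augment v0→v1→v3→v5: bottleneck 2, flow now 2.
Augment v0→v1→v4→v5: bottleneck 5, flow now 7.
Augment v0→v2→v3→v1→v4→v5: bottleneck 2, flow now 9. (uses reverse residual edge)
No augmenting path remains; maximum flow = 9.
By max-flow min-cut, the minimum cut capacity equals the max flow.
In the residual graph, reachable from v0: {v0, v2, v3}.
Min-cut edges: v0→v1 (7), v3→v5 (2); capacity 7 + 2 = 9.

9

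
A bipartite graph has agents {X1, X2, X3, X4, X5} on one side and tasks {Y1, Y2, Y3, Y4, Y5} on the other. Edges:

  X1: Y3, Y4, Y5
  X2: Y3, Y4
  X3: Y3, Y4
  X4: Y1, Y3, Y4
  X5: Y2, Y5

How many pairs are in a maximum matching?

Unit-capacity flow: source→left, listed edges, right→sink; max matching = max flow.
Augmenting path X1→Y3 (+1); matched 1.
Augmenting path X2→Y4 (+1); matched 2.
Augmenting path X4→Y1 (+1); matched 3.
Augmenting path X5→Y2 (+1); matched 4.
Augmenting path X3→Y3→X1→Y5 (+1); matched 5.
No augmenting path remains; maximum matching = 5.
König certificate: {X1, X2, X3, X4, X5} is a vertex cover of size 5 (every listed pair touches it), so no matching can be larger.

5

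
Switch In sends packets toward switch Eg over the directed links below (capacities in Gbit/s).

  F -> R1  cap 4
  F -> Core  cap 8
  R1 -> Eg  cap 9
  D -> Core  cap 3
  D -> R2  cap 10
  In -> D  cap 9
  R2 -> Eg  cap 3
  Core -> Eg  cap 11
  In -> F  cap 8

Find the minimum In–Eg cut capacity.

Augment In→D→R2→Eg: bottleneck 3, flow now 3.
Augment In→D→Core→Eg: bottleneck 3, flow now 6.
Augment In→F→R1→Eg: bottleneck 4, flow now 10.
Augment In→F→Core→Eg: bottleneck 4, flow now 14.
No augmenting path remains; maximum flow = 14.
By max-flow min-cut, the minimum cut capacity equals the max flow.
In the residual graph, reachable from In: {In, D, R2}.
Min-cut edges: In→F (8), D→Core (3), R2→Eg (3); capacity 8 + 3 + 3 = 14.

14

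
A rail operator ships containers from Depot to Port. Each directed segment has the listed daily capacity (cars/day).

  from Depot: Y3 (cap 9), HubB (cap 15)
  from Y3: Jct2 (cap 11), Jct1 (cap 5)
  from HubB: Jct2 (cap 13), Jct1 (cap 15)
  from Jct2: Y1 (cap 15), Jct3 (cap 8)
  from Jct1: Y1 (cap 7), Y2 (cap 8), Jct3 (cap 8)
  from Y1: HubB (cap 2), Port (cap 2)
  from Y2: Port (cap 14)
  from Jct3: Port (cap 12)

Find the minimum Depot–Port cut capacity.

22

Augment Depot→Y3→Jct2→Y1→Port: bottleneck 2, flow now 2.
Augment Depot→Y3→Jct2→Jct3→Port: bottleneck 7, flow now 9.
Augment Depot→HubB→Jct2→Jct3→Port: bottleneck 1, flow now 10.
Augment Depot→HubB→Jct1→Y2→Port: bottleneck 8, flow now 18.
Augment Depot→HubB→Jct1→Jct3→Port: bottleneck 4, flow now 22.
No augmenting path remains; maximum flow = 22.
By max-flow min-cut, the minimum cut capacity equals the max flow.
In the residual graph, reachable from Depot: {Depot, Y3, HubB, Jct2, Jct1, Y1, Jct3}.
Min-cut edges: Jct1→Y2 (8), Y1→Port (2), Jct3→Port (12); capacity 8 + 2 + 12 = 22.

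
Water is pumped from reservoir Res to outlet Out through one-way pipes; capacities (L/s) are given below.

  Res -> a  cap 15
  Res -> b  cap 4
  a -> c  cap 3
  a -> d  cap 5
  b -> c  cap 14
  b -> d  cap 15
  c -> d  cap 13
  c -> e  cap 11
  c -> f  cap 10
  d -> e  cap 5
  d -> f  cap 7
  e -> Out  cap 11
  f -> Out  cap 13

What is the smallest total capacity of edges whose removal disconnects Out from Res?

Augment Res→a→c→e→Out: bottleneck 3, flow now 3.
Augment Res→a→d→e→Out: bottleneck 5, flow now 8.
Augment Res→b→c→e→Out: bottleneck 3, flow now 11.
Augment Res→b→c→f→Out: bottleneck 1, flow now 12.
No augmenting path remains; maximum flow = 12.
By max-flow min-cut, the minimum cut capacity equals the max flow.
In the residual graph, reachable from Res: {Res, a}.
Min-cut edges: Res→b (4), a→c (3), a→d (5); capacity 4 + 3 + 5 = 12.

12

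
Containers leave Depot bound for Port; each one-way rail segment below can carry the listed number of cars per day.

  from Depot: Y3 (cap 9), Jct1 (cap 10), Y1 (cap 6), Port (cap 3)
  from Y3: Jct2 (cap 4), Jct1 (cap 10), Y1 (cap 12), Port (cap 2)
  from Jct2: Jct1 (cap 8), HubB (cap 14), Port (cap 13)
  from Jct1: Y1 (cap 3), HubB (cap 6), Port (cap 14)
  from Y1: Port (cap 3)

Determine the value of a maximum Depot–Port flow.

Augment Depot→Port: bottleneck 3, flow now 3.
Augment Depot→Y3→Port: bottleneck 2, flow now 5.
Augment Depot→Jct1→Port: bottleneck 10, flow now 15.
Augment Depot→Y1→Port: bottleneck 3, flow now 18.
Augment Depot→Y3→Jct2→Port: bottleneck 4, flow now 22.
Augment Depot→Y3→Jct1→Port: bottleneck 3, flow now 25.
No augmenting path remains; maximum flow = 25.
In the residual graph, reachable from Depot: {Depot, Y1}.
Min-cut edges: Depot→Y3 (9), Depot→Jct1 (10), Depot→Port (3), Y1→Port (3); capacity 9 + 10 + 3 + 3 = 25.
This cut is saturated, so no flow can exceed 25.

25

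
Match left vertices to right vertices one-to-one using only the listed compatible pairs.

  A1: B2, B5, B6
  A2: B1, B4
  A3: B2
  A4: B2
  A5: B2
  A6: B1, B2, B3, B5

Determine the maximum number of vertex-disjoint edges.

4

Unit-capacity flow: source→left, listed edges, right→sink; max matching = max flow.
Augmenting path A1→B2 (+1); matched 1.
Augmenting path A2→B1 (+1); matched 2.
Augmenting path A6→B3 (+1); matched 3.
Augmenting path A3→B2→A1→B5 (+1); matched 4.
No augmenting path remains; maximum matching = 4.
König certificate: {A1, A2, A6, B2} is a vertex cover of size 4 (every listed pair touches it), so no matching can be larger.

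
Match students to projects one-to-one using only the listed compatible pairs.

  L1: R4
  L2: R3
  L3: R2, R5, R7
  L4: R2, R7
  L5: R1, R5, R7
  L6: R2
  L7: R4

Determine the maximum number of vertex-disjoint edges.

Unit-capacity flow: source→left, listed edges, right→sink; max matching = max flow.
Augmenting path L1→R4 (+1); matched 1.
Augmenting path L2→R3 (+1); matched 2.
Augmenting path L3→R2 (+1); matched 3.
Augmenting path L4→R7 (+1); matched 4.
Augmenting path L5→R1 (+1); matched 5.
Augmenting path L6→R2→L3→R5 (+1); matched 6.
No augmenting path remains; maximum matching = 6.
König certificate: {L2, L3, L4, L5, L6, R4} is a vertex cover of size 6 (every listed pair touches it), so no matching can be larger.

6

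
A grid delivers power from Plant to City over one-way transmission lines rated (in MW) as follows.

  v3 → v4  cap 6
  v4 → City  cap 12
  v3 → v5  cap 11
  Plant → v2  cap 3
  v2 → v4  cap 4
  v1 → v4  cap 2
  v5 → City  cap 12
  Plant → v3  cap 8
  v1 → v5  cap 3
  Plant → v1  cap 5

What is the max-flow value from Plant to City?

16

Augment Plant→v1→v4→City: bottleneck 2, flow now 2.
Augment Plant→v1→v5→City: bottleneck 3, flow now 5.
Augment Plant→v2→v4→City: bottleneck 3, flow now 8.
Augment Plant→v3→v4→City: bottleneck 6, flow now 14.
Augment Plant→v3→v5→City: bottleneck 2, flow now 16.
No augmenting path remains; maximum flow = 16.
In the residual graph, reachable from Plant: {Plant}.
Min-cut edges: Plant→v1 (5), Plant→v2 (3), Plant→v3 (8); capacity 5 + 3 + 8 = 16.
This cut is saturated, so no flow can exceed 16.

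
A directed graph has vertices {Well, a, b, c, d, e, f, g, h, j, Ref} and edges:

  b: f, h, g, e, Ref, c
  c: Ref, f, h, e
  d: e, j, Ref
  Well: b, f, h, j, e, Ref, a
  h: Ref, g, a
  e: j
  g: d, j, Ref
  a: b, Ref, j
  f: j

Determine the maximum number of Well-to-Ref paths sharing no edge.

4

Assign every edge capacity 1; by Menger, the answer equals the max flow.
Path Well→Ref (+1); total 1.
Path Well→a→Ref (+1); total 2.
Path Well→b→Ref (+1); total 3.
Path Well→h→Ref (+1); total 4.
No residual Well→Ref path; max flow = 4.
Certifying cut of size 4: {Well→Ref, Well→a, Well→b, Well→h}.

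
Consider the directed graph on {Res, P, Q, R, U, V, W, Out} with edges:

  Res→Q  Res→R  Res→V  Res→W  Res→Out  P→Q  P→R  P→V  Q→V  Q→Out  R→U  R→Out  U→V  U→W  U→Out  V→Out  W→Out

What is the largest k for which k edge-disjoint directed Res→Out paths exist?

5

Assign every edge capacity 1; by Menger, the answer equals the max flow.
Path Res→Out (+1); total 1.
Path Res→Q→Out (+1); total 2.
Path Res→R→Out (+1); total 3.
Path Res→V→Out (+1); total 4.
Path Res→W→Out (+1); total 5.
No residual Res→Out path; max flow = 5.
Certifying cut of size 5: {Res→Out, Res→Q, Res→R, Res→V, Res→W}.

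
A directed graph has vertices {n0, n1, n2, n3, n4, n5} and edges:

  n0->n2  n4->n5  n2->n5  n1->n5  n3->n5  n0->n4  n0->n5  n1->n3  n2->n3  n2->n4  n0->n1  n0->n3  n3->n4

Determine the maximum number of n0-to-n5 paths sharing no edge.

5

Assign every edge capacity 1; by Menger, the answer equals the max flow.
Path n0→n5 (+1); total 1.
Path n0→n1→n5 (+1); total 2.
Path n0→n2→n5 (+1); total 3.
Path n0→n3→n5 (+1); total 4.
Path n0→n4→n5 (+1); total 5.
No residual n0→n5 path; max flow = 5.
Certifying cut of size 5: {n0→n1, n0→n2, n0→n3, n0→n4, n0→n5}.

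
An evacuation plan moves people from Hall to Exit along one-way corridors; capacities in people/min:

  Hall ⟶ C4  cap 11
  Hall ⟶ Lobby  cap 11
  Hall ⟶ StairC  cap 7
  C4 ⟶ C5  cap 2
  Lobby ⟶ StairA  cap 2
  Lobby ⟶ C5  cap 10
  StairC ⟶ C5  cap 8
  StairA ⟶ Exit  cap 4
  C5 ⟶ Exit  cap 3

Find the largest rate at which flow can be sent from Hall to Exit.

5

Augment Hall→C4→C5→Exit: bottleneck 2, flow now 2.
Augment Hall→Lobby→StairA→Exit: bottleneck 2, flow now 4.
Augment Hall→Lobby→C5→Exit: bottleneck 1, flow now 5.
No augmenting path remains; maximum flow = 5.
In the residual graph, reachable from Hall: {Hall, C4, Lobby, StairC, C5}.
Min-cut edges: Lobby→StairA (2), C5→Exit (3); capacity 2 + 3 = 5.
This cut is saturated, so no flow can exceed 5.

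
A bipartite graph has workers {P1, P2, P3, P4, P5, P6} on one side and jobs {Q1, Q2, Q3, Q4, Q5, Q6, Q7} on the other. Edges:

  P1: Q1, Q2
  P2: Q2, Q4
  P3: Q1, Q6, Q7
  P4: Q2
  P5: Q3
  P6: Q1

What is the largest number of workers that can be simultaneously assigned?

5

Unit-capacity flow: source→left, listed edges, right→sink; max matching = max flow.
Augmenting path P1→Q1 (+1); matched 1.
Augmenting path P2→Q2 (+1); matched 2.
Augmenting path P3→Q6 (+1); matched 3.
Augmenting path P5→Q3 (+1); matched 4.
Augmenting path P4→Q2→P2→Q4 (+1); matched 5.
No augmenting path remains; maximum matching = 5.
König certificate: {P2, P3, P5, Q1, Q2} is a vertex cover of size 5 (every listed pair touches it), so no matching can be larger.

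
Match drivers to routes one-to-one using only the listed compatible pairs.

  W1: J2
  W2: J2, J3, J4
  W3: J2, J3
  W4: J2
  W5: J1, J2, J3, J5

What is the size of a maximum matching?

4

Unit-capacity flow: source→left, listed edges, right→sink; max matching = max flow.
Augmenting path W1→J2 (+1); matched 1.
Augmenting path W2→J3 (+1); matched 2.
Augmenting path W5→J1 (+1); matched 3.
Augmenting path W3→J3→W2→J4 (+1); matched 4.
No augmenting path remains; maximum matching = 4.
König certificate: {W2, W3, W5, J2} is a vertex cover of size 4 (every listed pair touches it), so no matching can be larger.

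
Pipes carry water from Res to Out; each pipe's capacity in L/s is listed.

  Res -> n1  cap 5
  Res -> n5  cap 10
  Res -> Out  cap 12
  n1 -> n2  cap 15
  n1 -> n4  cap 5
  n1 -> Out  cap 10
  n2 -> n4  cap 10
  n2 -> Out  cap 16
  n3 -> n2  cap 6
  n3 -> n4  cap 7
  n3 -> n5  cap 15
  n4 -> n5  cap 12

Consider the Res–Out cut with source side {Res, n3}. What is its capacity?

Edges leaving {Res, n3}: Res→n1 (5), Res→n5 (10), Res→Out (12), n3→n2 (6), n3→n4 (7), n3→n5 (15).
Cut capacity = 5 + 10 + 12 + 6 + 7 + 15 = 55.

55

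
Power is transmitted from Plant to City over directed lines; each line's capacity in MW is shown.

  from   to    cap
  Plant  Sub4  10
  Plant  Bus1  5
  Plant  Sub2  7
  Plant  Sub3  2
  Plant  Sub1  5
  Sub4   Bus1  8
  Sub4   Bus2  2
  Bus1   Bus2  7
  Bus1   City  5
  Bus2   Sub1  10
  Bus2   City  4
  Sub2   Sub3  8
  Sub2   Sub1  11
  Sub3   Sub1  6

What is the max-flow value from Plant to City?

9

Augment Plant→Bus1→City: bottleneck 5, flow now 5.
Augment Plant→Sub4→Bus2→City: bottleneck 2, flow now 7.
Augment Plant→Sub4→Bus1→Bus2→City: bottleneck 2, flow now 9.
No augmenting path remains; maximum flow = 9.
In the residual graph, reachable from Plant: {Plant, Sub4, Bus1, Bus2, Sub2, Sub3, Sub1}.
Min-cut edges: Bus1→City (5), Bus2→City (4); capacity 5 + 4 = 9.
This cut is saturated, so no flow can exceed 9.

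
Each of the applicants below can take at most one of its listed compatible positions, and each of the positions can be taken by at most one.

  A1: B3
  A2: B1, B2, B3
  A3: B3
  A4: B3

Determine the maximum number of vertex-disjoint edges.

2

Unit-capacity flow: source→left, listed edges, right→sink; max matching = max flow.
Augmenting path A1→B3 (+1); matched 1.
Augmenting path A2→B1 (+1); matched 2.
No augmenting path remains; maximum matching = 2.
König certificate: {A2, B3} is a vertex cover of size 2 (every listed pair touches it), so no matching can be larger.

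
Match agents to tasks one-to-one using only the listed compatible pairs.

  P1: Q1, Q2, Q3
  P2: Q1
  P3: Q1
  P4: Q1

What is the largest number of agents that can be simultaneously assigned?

2

Unit-capacity flow: source→left, listed edges, right→sink; max matching = max flow.
Augmenting path P1→Q1 (+1); matched 1.
Augmenting path P2→Q1→P1→Q2 (+1); matched 2.
No augmenting path remains; maximum matching = 2.
König certificate: {P1, Q1} is a vertex cover of size 2 (every listed pair touches it), so no matching can be larger.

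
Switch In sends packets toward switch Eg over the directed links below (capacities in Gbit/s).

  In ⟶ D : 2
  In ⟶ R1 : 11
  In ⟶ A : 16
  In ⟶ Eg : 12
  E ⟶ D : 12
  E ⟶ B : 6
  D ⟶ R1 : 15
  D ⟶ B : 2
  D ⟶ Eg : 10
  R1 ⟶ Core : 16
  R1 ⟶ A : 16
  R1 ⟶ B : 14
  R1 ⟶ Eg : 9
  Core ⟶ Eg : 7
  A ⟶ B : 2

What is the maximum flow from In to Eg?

Augment In→Eg: bottleneck 12, flow now 12.
Augment In→D→Eg: bottleneck 2, flow now 14.
Augment In→R1→Eg: bottleneck 9, flow now 23.
Augment In→R1→Core→Eg: bottleneck 2, flow now 25.
No augmenting path remains; maximum flow = 25.
In the residual graph, reachable from In: {In, A, B}.
Min-cut edges: In→D (2), In→R1 (11), In→Eg (12); capacity 2 + 11 + 12 = 25.
This cut is saturated, so no flow can exceed 25.

25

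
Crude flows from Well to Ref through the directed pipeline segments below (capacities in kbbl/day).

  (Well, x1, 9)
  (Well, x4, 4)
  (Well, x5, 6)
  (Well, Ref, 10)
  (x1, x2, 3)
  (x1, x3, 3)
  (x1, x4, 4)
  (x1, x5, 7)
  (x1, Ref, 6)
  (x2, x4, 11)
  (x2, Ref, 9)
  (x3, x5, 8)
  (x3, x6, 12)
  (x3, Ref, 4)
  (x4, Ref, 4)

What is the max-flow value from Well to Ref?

Augment Well→Ref: bottleneck 10, flow now 10.
Augment Well→x1→Ref: bottleneck 6, flow now 16.
Augment Well→x4→Ref: bottleneck 4, flow now 20.
Augment Well→x1→x2→Ref: bottleneck 3, flow now 23.
No augmenting path remains; maximum flow = 23.
In the residual graph, reachable from Well: {Well, x5}.
Min-cut edges: Well→x1 (9), Well→x4 (4), Well→Ref (10); capacity 9 + 4 + 10 = 23.
This cut is saturated, so no flow can exceed 23.

23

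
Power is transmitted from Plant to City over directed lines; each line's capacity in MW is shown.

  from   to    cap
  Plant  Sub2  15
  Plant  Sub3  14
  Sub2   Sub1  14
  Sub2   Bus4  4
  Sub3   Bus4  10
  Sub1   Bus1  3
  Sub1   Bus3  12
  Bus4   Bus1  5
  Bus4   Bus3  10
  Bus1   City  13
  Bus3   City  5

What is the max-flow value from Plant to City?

13

Augment Plant→Sub2→Sub1→Bus1→City: bottleneck 3, flow now 3.
Augment Plant→Sub2→Sub1→Bus3→City: bottleneck 5, flow now 8.
Augment Plant→Sub2→Bus4→Bus1→City: bottleneck 4, flow now 12.
Augment Plant→Sub3→Bus4→Bus1→City: bottleneck 1, flow now 13.
No augmenting path remains; maximum flow = 13.
In the residual graph, reachable from Plant: {Plant, Sub2, Sub3, Sub1, Bus4, Bus3}.
Min-cut edges: Sub1→Bus1 (3), Bus4→Bus1 (5), Bus3→City (5); capacity 3 + 5 + 5 = 13.
This cut is saturated, so no flow can exceed 13.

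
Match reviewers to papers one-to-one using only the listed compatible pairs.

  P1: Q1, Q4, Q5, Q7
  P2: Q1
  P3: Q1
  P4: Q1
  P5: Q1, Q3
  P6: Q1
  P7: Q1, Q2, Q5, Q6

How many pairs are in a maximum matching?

Unit-capacity flow: source→left, listed edges, right→sink; max matching = max flow.
Augmenting path P1→Q1 (+1); matched 1.
Augmenting path P5→Q3 (+1); matched 2.
Augmenting path P7→Q2 (+1); matched 3.
Augmenting path P2→Q1→P1→Q4 (+1); matched 4.
No augmenting path remains; maximum matching = 4.
König certificate: {P1, P5, P7, Q1} is a vertex cover of size 4 (every listed pair touches it), so no matching can be larger.

4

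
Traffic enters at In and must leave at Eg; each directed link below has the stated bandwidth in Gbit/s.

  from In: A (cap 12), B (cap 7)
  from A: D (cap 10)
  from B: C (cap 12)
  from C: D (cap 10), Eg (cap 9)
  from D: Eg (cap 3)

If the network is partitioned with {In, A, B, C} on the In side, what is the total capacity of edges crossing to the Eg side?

29

Edges leaving {In, A, B, C}: A→D (10), C→D (10), C→Eg (9).
Cut capacity = 10 + 10 + 9 = 29.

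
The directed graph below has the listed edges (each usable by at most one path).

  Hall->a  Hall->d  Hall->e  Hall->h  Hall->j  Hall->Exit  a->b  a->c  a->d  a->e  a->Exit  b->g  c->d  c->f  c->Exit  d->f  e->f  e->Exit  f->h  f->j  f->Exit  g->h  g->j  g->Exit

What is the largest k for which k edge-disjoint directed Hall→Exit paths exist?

4

Assign every edge capacity 1; by Menger, the answer equals the max flow.
Path Hall→Exit (+1); total 1.
Path Hall→a→Exit (+1); total 2.
Path Hall→e→Exit (+1); total 3.
Path Hall→d→f→Exit (+1); total 4.
No residual Hall→Exit path; max flow = 4.
Certifying cut of size 4: {Hall→Exit, Hall→a, Hall→d, Hall→e}.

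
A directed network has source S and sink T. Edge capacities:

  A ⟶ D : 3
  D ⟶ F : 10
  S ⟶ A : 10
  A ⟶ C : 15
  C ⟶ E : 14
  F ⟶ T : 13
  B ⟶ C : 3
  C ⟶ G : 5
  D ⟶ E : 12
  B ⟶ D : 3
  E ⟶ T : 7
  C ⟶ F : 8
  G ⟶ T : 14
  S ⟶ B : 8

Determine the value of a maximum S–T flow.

16

Augment S→A→C→E→T: bottleneck 7, flow now 7.
Augment S→A→C→F→T: bottleneck 3, flow now 10.
Augment S→B→C→F→T: bottleneck 3, flow now 13.
Augment S→B→D→F→T: bottleneck 3, flow now 16.
No augmenting path remains; maximum flow = 16.
In the residual graph, reachable from S: {S, B}.
Min-cut edges: S→A (10), B→C (3), B→D (3); capacity 10 + 3 + 3 = 16.
This cut is saturated, so no flow can exceed 16.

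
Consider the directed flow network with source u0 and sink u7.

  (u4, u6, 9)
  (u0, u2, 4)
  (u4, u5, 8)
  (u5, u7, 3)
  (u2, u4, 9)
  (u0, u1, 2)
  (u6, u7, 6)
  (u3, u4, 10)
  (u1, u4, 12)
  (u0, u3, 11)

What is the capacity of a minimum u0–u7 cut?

9

Augment u0→u1→u4→u5→u7: bottleneck 2, flow now 2.
Augment u0→u2→u4→u5→u7: bottleneck 1, flow now 3.
Augment u0→u2→u4→u6→u7: bottleneck 3, flow now 6.
Augment u0→u3→u4→u6→u7: bottleneck 3, flow now 9.
No augmenting path remains; maximum flow = 9.
By max-flow min-cut, the minimum cut capacity equals the max flow.
In the residual graph, reachable from u0: {u0, u1, u2, u3, u4, u5, u6}.
Min-cut edges: u5→u7 (3), u6→u7 (6); capacity 3 + 6 = 9.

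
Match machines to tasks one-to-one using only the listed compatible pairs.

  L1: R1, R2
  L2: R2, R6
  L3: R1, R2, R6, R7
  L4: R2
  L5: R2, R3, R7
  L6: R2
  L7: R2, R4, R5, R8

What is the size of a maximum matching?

Unit-capacity flow: source→left, listed edges, right→sink; max matching = max flow.
Augmenting path L1→R1 (+1); matched 1.
Augmenting path L2→R2 (+1); matched 2.
Augmenting path L3→R6 (+1); matched 3.
Augmenting path L5→R3 (+1); matched 4.
Augmenting path L7→R4 (+1); matched 5.
Augmenting path L4→R2→L2→R6→L3→R7 (+1); matched 6.
No augmenting path remains; maximum matching = 6.
König certificate: {L1, L2, L3, L5, L7, R2} is a vertex cover of size 6 (every listed pair touches it), so no matching can be larger.

6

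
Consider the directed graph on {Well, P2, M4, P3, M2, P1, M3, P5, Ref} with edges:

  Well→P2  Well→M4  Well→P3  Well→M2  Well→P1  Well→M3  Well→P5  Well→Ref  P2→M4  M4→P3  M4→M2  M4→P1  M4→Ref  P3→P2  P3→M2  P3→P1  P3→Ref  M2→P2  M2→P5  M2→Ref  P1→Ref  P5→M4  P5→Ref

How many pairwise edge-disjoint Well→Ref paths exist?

Assign every edge capacity 1; by Menger, the answer equals the max flow.
Path Well→Ref (+1); total 1.
Path Well→M4→Ref (+1); total 2.
Path Well→P3→Ref (+1); total 3.
Path Well→M2→Ref (+1); total 4.
Path Well→P1→Ref (+1); total 5.
Path Well→P5→Ref (+1); total 6.
No residual Well→Ref path; max flow = 6.
Certifying cut of size 6: {M2→Ref, M4→Ref, P1→Ref, P3→Ref, P5→Ref, Well→Ref}.

6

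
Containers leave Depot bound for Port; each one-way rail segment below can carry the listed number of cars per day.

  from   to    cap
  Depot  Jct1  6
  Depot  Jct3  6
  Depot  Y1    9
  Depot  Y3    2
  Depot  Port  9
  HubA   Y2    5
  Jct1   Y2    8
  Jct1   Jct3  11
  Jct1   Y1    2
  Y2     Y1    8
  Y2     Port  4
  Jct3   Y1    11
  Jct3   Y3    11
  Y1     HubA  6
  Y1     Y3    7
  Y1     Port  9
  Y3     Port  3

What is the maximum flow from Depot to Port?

25

Augment Depot→Port: bottleneck 9, flow now 9.
Augment Depot→Y1→Port: bottleneck 9, flow now 18.
Augment Depot→Y3→Port: bottleneck 2, flow now 20.
Augment Depot→Jct1→Y2→Port: bottleneck 4, flow now 24.
Augment Depot→Jct3→Y3→Port: bottleneck 1, flow now 25.
No augmenting path remains; maximum flow = 25.
In the residual graph, reachable from Depot: {Depot, HubA, Jct1, Y2, Jct3, Y1, Y3}.
Min-cut edges: Depot→Port (9), Y2→Port (4), Y1→Port (9), Y3→Port (3); capacity 9 + 4 + 9 + 3 = 25.
This cut is saturated, so no flow can exceed 25.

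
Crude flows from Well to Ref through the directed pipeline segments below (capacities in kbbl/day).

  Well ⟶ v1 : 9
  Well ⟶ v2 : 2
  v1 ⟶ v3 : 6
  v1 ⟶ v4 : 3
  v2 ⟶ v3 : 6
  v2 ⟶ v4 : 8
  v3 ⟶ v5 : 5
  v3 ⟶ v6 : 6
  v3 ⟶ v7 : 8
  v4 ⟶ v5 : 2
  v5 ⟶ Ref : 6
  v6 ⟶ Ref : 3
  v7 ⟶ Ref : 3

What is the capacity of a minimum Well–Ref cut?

10

Augment Well→v1→v3→v5→Ref: bottleneck 5, flow now 5.
Augment Well→v1→v3→v6→Ref: bottleneck 1, flow now 6.
Augment Well→v1→v4→v5→Ref: bottleneck 1, flow now 7.
Augment Well→v2→v3→v6→Ref: bottleneck 2, flow now 9.
Augment Well→v1→v4→v5→v3→v7→Ref: bottleneck 1, flow now 10. (uses reverse residual edge)
No augmenting path remains; maximum flow = 10.
By max-flow min-cut, the minimum cut capacity equals the max flow.
In the residual graph, reachable from Well: {Well, v1, v4}.
Min-cut edges: Well→v2 (2), v1→v3 (6), v4→v5 (2); capacity 2 + 6 + 2 = 10.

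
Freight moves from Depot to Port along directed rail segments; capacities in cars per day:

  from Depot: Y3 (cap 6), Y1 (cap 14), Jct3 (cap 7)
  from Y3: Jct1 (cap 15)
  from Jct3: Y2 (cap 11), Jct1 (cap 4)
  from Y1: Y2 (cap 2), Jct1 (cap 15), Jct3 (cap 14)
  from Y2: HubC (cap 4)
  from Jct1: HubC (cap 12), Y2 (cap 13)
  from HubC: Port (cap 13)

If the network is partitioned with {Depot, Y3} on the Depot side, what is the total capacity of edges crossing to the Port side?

Edges leaving {Depot, Y3}: Depot→Jct3 (7), Depot→Y1 (14), Y3→Jct1 (15).
Cut capacity = 7 + 14 + 15 = 36.

36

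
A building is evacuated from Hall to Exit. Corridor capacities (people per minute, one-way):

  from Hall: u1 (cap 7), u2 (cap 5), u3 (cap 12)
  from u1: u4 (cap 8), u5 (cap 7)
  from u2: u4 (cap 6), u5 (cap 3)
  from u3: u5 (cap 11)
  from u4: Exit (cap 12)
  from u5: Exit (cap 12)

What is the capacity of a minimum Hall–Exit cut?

Augment Hall→u1→u4→Exit: bottleneck 7, flow now 7.
Augment Hall→u2→u4→Exit: bottleneck 5, flow now 12.
Augment Hall→u3→u5→Exit: bottleneck 11, flow now 23.
No augmenting path remains; maximum flow = 23.
By max-flow min-cut, the minimum cut capacity equals the max flow.
In the residual graph, reachable from Hall: {Hall, u3}.
Min-cut edges: Hall→u1 (7), Hall→u2 (5), u3→u5 (11); capacity 7 + 5 + 11 = 23.

23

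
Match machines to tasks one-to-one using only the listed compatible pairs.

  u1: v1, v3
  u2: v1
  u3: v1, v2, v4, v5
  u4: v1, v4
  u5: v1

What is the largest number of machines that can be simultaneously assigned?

Unit-capacity flow: source→left, listed edges, right→sink; max matching = max flow.
Augmenting path u1→v1 (+1); matched 1.
Augmenting path u3→v2 (+1); matched 2.
Augmenting path u4→v4 (+1); matched 3.
Augmenting path u2→v1→u1→v3 (+1); matched 4.
No augmenting path remains; maximum matching = 4.
König certificate: {u1, u3, u4, v1} is a vertex cover of size 4 (every listed pair touches it), so no matching can be larger.

4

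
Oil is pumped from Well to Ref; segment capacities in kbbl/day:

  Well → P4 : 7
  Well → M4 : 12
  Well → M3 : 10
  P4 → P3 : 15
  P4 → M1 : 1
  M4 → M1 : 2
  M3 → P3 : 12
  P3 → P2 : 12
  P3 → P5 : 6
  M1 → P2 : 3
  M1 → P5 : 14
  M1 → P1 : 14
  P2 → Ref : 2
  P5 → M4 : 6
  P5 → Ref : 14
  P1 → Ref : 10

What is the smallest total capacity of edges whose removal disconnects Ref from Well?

11

Augment Well→P4→P3→P2→Ref: bottleneck 2, flow now 2.
Augment Well→P4→P3→P5→Ref: bottleneck 5, flow now 7.
Augment Well→M4→M1→P5→Ref: bottleneck 2, flow now 9.
Augment Well→M3→P3→P5→Ref: bottleneck 1, flow now 10.
Augment Well→M3→P3→P4→M1→P5→Ref: bottleneck 1, flow now 11. (uses reverse residual edge)
No augmenting path remains; maximum flow = 11.
By max-flow min-cut, the minimum cut capacity equals the max flow.
In the residual graph, reachable from Well: {Well, P4, M4, M3, P3, P2}.
Min-cut edges: P4→M1 (1), M4→M1 (2), P3→P5 (6), P2→Ref (2); capacity 1 + 2 + 6 + 2 = 11.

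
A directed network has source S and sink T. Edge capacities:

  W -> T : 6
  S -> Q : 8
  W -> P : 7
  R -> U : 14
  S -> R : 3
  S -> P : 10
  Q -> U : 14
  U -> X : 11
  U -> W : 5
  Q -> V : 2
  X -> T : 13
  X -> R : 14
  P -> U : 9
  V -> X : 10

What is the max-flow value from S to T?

18

Augment S→P→U→W→T: bottleneck 5, flow now 5.
Augment S→P→U→X→T: bottleneck 4, flow now 9.
Augment S→Q→U→X→T: bottleneck 7, flow now 16.
Augment S→Q→V→X→T: bottleneck 1, flow now 17.
Augment S→R→U→Q→V→X→T: bottleneck 1, flow now 18. (uses reverse residual edge)
No augmenting path remains; maximum flow = 18.
In the residual graph, reachable from S: {S, P, Q, R, U}.
Min-cut edges: Q→V (2), U→W (5), U→X (11); capacity 2 + 5 + 11 = 18.
This cut is saturated, so no flow can exceed 18.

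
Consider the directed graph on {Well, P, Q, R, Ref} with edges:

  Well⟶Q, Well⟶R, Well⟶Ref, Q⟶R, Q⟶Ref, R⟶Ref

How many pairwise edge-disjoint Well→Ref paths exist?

Assign every edge capacity 1; by Menger, the answer equals the max flow.
Path Well→Ref (+1); total 1.
Path Well→Q→Ref (+1); total 2.
Path Well→R→Ref (+1); total 3.
No residual Well→Ref path; max flow = 3.
Certifying cut of size 3: {Well→Q, Well→R, Well→Ref}.

3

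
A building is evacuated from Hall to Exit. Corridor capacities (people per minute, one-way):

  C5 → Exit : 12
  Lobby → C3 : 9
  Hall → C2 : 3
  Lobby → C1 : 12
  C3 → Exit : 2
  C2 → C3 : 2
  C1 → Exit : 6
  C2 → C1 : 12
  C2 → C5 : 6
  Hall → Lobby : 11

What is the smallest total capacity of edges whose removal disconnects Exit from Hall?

11

Augment Hall→C2→C5→Exit: bottleneck 3, flow now 3.
Augment Hall→Lobby→C1→Exit: bottleneck 6, flow now 9.
Augment Hall→Lobby→C3→Exit: bottleneck 2, flow now 11.
No augmenting path remains; maximum flow = 11.
By max-flow min-cut, the minimum cut capacity equals the max flow.
In the residual graph, reachable from Hall: {Hall, Lobby, C1, C3}.
Min-cut edges: Hall→C2 (3), C1→Exit (6), C3→Exit (2); capacity 3 + 6 + 2 = 11.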